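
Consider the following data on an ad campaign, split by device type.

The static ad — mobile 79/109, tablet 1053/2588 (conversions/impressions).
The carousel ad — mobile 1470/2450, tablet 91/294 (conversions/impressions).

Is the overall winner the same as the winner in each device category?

Mobile: the static ad 79/109 = 72.5%, the carousel ad 1470/2450 = 60.0% → the static ad
Tablet: the static ad 1053/2588 = 40.7%, the carousel ad 91/294 = 31.0% → the static ad
Overall: the static ad 1132/2697 = 42.0%, the carousel ad 1561/2744 = 56.9% → the carousel ad
The static ad wins each device group but the carousel ad wins overall — the comparison reverses. The static ad's impressions skew toward tablet, which has a lower base rate.

No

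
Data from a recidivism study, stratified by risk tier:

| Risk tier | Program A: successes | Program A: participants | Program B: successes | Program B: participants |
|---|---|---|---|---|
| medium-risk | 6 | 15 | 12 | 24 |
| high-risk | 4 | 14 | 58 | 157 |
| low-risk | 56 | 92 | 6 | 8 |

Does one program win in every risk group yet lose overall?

Medium-risk: Program A 6/15 = 40.0%, Program B 12/24 = 50.0% → Program B
High-risk: Program A 4/14 = 28.6%, Program B 58/157 = 36.9% → Program B
Low-risk: Program A 56/92 = 60.9%, Program B 6/8 = 75.0% → Program B
Overall: Program A 66/121 = 54.5%, Program B 76/189 = 40.2% → Program A
Program B wins each risk group but Program A wins overall — the comparison reverses. Program B's participants skew toward high-risk, which has a lower base rate.

Yes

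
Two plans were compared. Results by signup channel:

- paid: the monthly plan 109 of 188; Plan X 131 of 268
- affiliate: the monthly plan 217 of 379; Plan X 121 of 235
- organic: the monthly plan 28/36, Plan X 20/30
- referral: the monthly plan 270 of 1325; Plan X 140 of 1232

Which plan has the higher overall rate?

the monthly plan

Paid: the monthly plan 109/188 = 58.0%, Plan X 131/268 = 48.9% → the monthly plan
Affiliate: the monthly plan 217/379 = 57.3%, Plan X 121/235 = 51.5% → the monthly plan
Organic: the monthly plan 28/36 = 77.8%, Plan X 20/30 = 66.7% → the monthly plan
Referral: the monthly plan 270/1325 = 20.4%, Plan X 140/1232 = 11.4% → the monthly plan
Overall: the monthly plan 624/1928 = 32.4%, Plan X 412/1765 = 23.3% → the monthly plan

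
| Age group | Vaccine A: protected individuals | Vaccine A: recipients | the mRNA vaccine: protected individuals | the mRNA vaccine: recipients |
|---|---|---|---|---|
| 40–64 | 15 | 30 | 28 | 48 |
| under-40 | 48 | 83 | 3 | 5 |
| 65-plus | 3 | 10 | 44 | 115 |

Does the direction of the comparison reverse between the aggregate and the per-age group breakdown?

40–64: Vaccine A 15/30 = 50.0%, the mRNA vaccine 28/48 = 58.3% → the mRNA vaccine
Under-40: Vaccine A 48/83 = 57.8%, the mRNA vaccine 3/5 = 60.0% → the mRNA vaccine
65-plus: Vaccine A 3/10 = 30.0%, the mRNA vaccine 44/115 = 38.3% → the mRNA vaccine
Overall: Vaccine A 66/123 = 53.7%, the mRNA vaccine 75/168 = 44.6% → Vaccine A
The mRNA vaccine wins each age group but Vaccine A wins overall — the comparison reverses. The mRNA vaccine's recipients skew toward 65-plus, which has a lower base rate.

Yes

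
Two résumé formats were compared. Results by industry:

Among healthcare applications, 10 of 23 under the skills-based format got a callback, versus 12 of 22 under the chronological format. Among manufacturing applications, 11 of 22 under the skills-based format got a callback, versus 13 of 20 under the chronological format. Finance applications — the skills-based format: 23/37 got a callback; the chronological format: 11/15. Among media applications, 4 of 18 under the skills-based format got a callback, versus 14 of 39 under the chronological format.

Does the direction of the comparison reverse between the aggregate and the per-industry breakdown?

Healthcare: the skills-based format 10/23 = 43.5%, the chronological format 12/22 = 54.5% → the chronological format
Manufacturing: the skills-based format 11/22 = 50.0%, the chronological format 13/20 = 65.0% → the chronological format
Finance: the skills-based format 23/37 = 62.2%, the chronological format 11/15 = 73.3% → the chronological format
Media: the skills-based format 4/18 = 22.2%, the chronological format 14/39 = 35.9% → the chronological format
Overall: the skills-based format 48/100 = 48.0%, the chronological format 50/96 = 52.1% → the chronological format
The chronological format wins overall and in every industry group — no reversal.

No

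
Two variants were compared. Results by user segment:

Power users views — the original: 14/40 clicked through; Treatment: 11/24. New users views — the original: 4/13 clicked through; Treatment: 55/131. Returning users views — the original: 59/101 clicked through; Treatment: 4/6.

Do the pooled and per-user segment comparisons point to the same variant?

No

Power users: the original 14/40 = 35.0%, Treatment 11/24 = 45.8% → Treatment
New users: the original 4/13 = 30.8%, Treatment 55/131 = 42.0% → Treatment
Returning users: the original 59/101 = 58.4%, Treatment 4/6 = 66.7% → Treatment
Overall: the original 77/154 = 50.0%, Treatment 70/161 = 43.5% → the original
Treatment wins each user group but the original wins overall — the comparison reverses. Treatment's views skew toward new users, which has a lower base rate.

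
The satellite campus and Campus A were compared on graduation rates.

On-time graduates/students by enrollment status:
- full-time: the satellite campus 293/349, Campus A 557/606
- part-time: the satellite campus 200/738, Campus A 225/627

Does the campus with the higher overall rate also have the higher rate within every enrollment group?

Full-time: the satellite campus 293/349 = 84.0%, Campus A 557/606 = 91.9% → Campus A
Part-time: the satellite campus 200/738 = 27.1%, Campus A 225/627 = 35.9% → Campus A
Overall: the satellite campus 493/1087 = 45.4%, Campus A 782/1233 = 63.4% → Campus A
Campus A wins overall and in every enrollment group — no reversal.

Yes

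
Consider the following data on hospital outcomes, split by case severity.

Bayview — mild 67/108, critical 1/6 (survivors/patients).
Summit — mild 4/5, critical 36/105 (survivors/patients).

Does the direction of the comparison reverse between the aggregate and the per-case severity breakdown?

Yes

Mild: Bayview 67/108 = 62.0%, Summit 4/5 = 80.0% → Summit
Critical: Bayview 1/6 = 16.7%, Summit 36/105 = 34.3% → Summit
Overall: Bayview 68/114 = 59.6%, Summit 40/110 = 36.4% → Bayview
Summit wins each case group but Bayview wins overall — the comparison reverses. Summit's patients skew toward critical, which has a lower base rate.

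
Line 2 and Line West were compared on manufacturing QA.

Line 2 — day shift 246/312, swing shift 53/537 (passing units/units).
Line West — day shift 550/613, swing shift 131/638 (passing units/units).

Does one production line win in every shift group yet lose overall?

Day shift: Line 2 246/312 = 78.8%, Line West 550/613 = 89.7% → Line West
Swing shift: Line 2 53/537 = 9.9%, Line West 131/638 = 20.5% → Line West
Overall: Line 2 299/849 = 35.2%, Line West 681/1251 = 54.4% → Line West
Line West wins overall and in every shift group — no reversal.

No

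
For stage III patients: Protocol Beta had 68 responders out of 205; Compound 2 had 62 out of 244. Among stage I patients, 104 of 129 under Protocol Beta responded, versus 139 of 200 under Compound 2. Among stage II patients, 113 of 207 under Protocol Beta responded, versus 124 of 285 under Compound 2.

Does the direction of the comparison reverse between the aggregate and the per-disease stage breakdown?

Stage III: Protocol Beta 68/205 = 33.2%, Compound 2 62/244 = 25.4% → Protocol Beta
Stage I: Protocol Beta 104/129 = 80.6%, Compound 2 139/200 = 69.5% → Protocol Beta
Stage II: Protocol Beta 113/207 = 54.6%, Compound 2 124/285 = 43.5% → Protocol Beta
Overall: Protocol Beta 285/541 = 52.7%, Compound 2 325/729 = 44.6% → Protocol Beta
Protocol Beta wins overall and in every disease group — no reversal.

No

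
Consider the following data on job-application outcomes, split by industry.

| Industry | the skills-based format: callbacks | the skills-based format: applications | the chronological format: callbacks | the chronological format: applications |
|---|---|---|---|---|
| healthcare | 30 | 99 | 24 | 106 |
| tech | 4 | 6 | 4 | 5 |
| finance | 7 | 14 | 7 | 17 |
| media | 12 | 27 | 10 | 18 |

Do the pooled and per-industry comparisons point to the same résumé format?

Healthcare: the skills-based format 30/99 = 30.3%, the chronological format 24/106 = 22.6% → the skills-based format
Tech: the skills-based format 4/6 = 66.7%, the chronological format 4/5 = 80.0% → the chronological format
Finance: the skills-based format 7/14 = 50.0%, the chronological format 7/17 = 41.2% → the skills-based format
Media: the skills-based format 12/27 = 44.4%, the chronological format 10/18 = 55.6% → the chronological format
Overall: the skills-based format 53/146 = 36.3%, the chronological format 45/146 = 30.8% → the skills-based format
Neither sweeps: the skills-based format wins 2 of 4 groups, the chronological format wins 2. The skills-based format wins overall but not every group — no Simpson reversal.

No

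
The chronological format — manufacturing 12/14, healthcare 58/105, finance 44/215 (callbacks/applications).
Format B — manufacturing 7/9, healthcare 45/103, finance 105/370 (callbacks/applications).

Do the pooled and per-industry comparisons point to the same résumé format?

No

Manufacturing: the chronological format 12/14 = 85.7%, Format B 7/9 = 77.8% → the chronological format
Healthcare: the chronological format 58/105 = 55.2%, Format B 45/103 = 43.7% → the chronological format
Finance: the chronological format 44/215 = 20.5%, Format B 105/370 = 28.4% → Format B
Overall: the chronological format 114/334 = 34.1%, Format B 157/482 = 32.6% → the chronological format
Neither sweeps: the chronological format wins 2 of 3 groups, Format B wins 1. The chronological format wins overall but not every group — no Simpson reversal.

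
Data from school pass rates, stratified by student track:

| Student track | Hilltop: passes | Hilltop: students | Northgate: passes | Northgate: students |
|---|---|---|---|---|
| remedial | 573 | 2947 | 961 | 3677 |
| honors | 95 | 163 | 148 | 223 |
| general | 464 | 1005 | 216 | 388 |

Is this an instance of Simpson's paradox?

Remedial: Hilltop 573/2947 = 19.4%, Northgate 961/3677 = 26.1% → Northgate
Honors: Hilltop 95/163 = 58.3%, Northgate 148/223 = 66.4% → Northgate
General: Hilltop 464/1005 = 46.2%, Northgate 216/388 = 55.7% → Northgate
Overall: Hilltop 1132/4115 = 27.5%, Northgate 1325/4288 = 30.9% → Northgate
Northgate wins overall and in every student group — no reversal.

No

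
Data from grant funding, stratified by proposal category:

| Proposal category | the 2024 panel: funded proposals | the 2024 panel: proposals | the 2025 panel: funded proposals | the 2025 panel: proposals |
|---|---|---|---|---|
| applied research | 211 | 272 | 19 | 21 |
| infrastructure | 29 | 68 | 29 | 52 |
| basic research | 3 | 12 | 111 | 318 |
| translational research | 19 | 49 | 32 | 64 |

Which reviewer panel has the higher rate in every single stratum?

Applied research: the 2024 panel 211/272 = 77.6%, the 2025 panel 19/21 = 90.5% → the 2025 panel
Infrastructure: the 2024 panel 29/68 = 42.6%, the 2025 panel 29/52 = 55.8% → the 2025 panel
Basic research: the 2024 panel 3/12 = 25.0%, the 2025 panel 111/318 = 34.9% → the 2025 panel
Translational research: the 2024 panel 19/49 = 38.8%, the 2025 panel 32/64 = 50.0% → the 2025 panel
The 2025 panel has the higher rate in all 4 groups.

the 2025 panel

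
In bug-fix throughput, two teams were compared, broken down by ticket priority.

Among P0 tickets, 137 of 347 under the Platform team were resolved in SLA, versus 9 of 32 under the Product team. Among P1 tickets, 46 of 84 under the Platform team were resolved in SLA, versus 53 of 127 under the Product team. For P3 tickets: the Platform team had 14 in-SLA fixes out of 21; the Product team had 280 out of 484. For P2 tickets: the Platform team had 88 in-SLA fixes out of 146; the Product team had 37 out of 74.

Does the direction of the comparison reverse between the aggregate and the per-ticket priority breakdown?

P0: the Platform team 137/347 = 39.5%, the Product team 9/32 = 28.1% → the Platform team
P1: the Platform team 46/84 = 54.8%, the Product team 53/127 = 41.7% → the Platform team
P3: the Platform team 14/21 = 66.7%, the Product team 280/484 = 57.9% → the Platform team
P2: the Platform team 88/146 = 60.3%, the Product team 37/74 = 50.0% → the Platform team
Overall: the Platform team 285/598 = 47.7%, the Product team 379/717 = 52.9% → the Product team
The Platform team wins each ticket group but the Product team wins overall — the comparison reverses. The Platform team's tickets skew toward P0, which has a lower base rate.

Yes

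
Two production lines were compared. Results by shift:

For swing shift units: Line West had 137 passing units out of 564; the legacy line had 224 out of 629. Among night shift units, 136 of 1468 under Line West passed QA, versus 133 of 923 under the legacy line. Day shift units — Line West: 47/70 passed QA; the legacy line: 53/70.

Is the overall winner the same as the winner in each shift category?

Yes

Swing shift: Line West 137/564 = 24.3%, the legacy line 224/629 = 35.6% → the legacy line
Night shift: Line West 136/1468 = 9.3%, the legacy line 133/923 = 14.4% → the legacy line
Day shift: Line West 47/70 = 67.1%, the legacy line 53/70 = 75.7% → the legacy line
Overall: Line West 320/2102 = 15.2%, the legacy line 410/1622 = 25.3% → the legacy line
The legacy line wins overall and in every shift group — no reversal.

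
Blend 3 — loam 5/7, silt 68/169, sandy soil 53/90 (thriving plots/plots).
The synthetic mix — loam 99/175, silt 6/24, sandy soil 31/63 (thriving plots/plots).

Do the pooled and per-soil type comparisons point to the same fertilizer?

Loam: Blend 3 5/7 = 71.4%, the synthetic mix 99/175 = 56.6% → Blend 3
Silt: Blend 3 68/169 = 40.2%, the synthetic mix 6/24 = 25.0% → Blend 3
Sandy soil: Blend 3 53/90 = 58.9%, the synthetic mix 31/63 = 49.2% → Blend 3
Overall: Blend 3 126/266 = 47.4%, the synthetic mix 136/262 = 51.9% → the synthetic mix
Blend 3 wins each soil group but the synthetic mix wins overall — the comparison reverses. Blend 3's plots skew toward silt, which has a lower base rate.

No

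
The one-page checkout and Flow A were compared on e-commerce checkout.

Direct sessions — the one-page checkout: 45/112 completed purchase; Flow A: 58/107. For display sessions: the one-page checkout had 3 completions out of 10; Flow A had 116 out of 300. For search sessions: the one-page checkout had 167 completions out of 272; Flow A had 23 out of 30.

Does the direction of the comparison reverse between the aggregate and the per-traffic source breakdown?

Direct: the one-page checkout 45/112 = 40.2%, Flow A 58/107 = 54.2% → Flow A
Display: the one-page checkout 3/10 = 30.0%, Flow A 116/300 = 38.7% → Flow A
Search: the one-page checkout 167/272 = 61.4%, Flow A 23/30 = 76.7% → Flow A
Overall: the one-page checkout 215/394 = 54.6%, Flow A 197/437 = 45.1% → the one-page checkout
Flow A wins each traffic group but the one-page checkout wins overall — the comparison reverses. Flow A's sessions skew toward display, which has a lower base rate.

Yes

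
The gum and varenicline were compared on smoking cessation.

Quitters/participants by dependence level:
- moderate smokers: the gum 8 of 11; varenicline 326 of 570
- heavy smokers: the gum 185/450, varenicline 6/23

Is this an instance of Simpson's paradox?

Moderate smokers: the gum 8/11 = 72.7%, varenicline 326/570 = 57.2% → the gum
Heavy smokers: the gum 185/450 = 41.1%, varenicline 6/23 = 26.1% → the gum
Overall: the gum 193/461 = 41.9%, varenicline 332/593 = 56.0% → varenicline
The gum wins each dependence group but varenicline wins overall — the comparison reverses. The gum's participants skew toward heavy smokers, which has a lower base rate.

Yes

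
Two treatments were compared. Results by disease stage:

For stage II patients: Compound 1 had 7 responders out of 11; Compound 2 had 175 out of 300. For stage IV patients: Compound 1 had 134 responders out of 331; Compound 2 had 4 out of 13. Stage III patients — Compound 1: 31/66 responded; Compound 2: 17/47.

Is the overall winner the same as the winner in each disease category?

No

Stage II: Compound 1 7/11 = 63.6%, Compound 2 175/300 = 58.3% → Compound 1
Stage IV: Compound 1 134/331 = 40.5%, Compound 2 4/13 = 30.8% → Compound 1
Stage III: Compound 1 31/66 = 47.0%, Compound 2 17/47 = 36.2% → Compound 1
Overall: Compound 1 172/408 = 42.2%, Compound 2 196/360 = 54.4% → Compound 2
Compound 1 wins each disease group but Compound 2 wins overall — the comparison reverses. Compound 1's patients skew toward stage IV, which has a lower base rate.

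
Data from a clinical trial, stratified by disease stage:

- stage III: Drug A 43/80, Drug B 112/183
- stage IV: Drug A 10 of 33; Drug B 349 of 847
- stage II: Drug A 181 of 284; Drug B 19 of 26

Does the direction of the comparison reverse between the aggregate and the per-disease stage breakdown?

Yes

Stage III: Drug A 43/80 = 53.8%, Drug B 112/183 = 61.2% → Drug B
Stage IV: Drug A 10/33 = 30.3%, Drug B 349/847 = 41.2% → Drug B
Stage II: Drug A 181/284 = 63.7%, Drug B 19/26 = 73.1% → Drug B
Overall: Drug A 234/397 = 58.9%, Drug B 480/1056 = 45.5% → Drug A
Drug B wins each disease group but Drug A wins overall — the comparison reverses. Drug B's patients skew toward stage IV, which has a lower base rate.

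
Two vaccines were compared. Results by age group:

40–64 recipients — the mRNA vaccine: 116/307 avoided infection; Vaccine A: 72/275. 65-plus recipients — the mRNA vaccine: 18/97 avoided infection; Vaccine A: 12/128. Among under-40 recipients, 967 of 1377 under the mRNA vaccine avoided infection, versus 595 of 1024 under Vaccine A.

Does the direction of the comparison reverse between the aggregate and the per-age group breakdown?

No

40–64: the mRNA vaccine 116/307 = 37.8%, Vaccine A 72/275 = 26.2% → the mRNA vaccine
65-plus: the mRNA vaccine 18/97 = 18.6%, Vaccine A 12/128 = 9.4% → the mRNA vaccine
Under-40: the mRNA vaccine 967/1377 = 70.2%, Vaccine A 595/1024 = 58.1% → the mRNA vaccine
Overall: the mRNA vaccine 1101/1781 = 61.8%, Vaccine A 679/1427 = 47.6% → the mRNA vaccine
The mRNA vaccine wins overall and in every age group — no reversal.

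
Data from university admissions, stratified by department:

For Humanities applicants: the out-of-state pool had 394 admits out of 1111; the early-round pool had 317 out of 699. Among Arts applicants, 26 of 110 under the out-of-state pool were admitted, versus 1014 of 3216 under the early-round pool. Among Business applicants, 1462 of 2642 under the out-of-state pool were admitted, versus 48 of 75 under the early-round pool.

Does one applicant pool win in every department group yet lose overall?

Yes

Humanities: the out-of-state pool 394/1111 = 35.5%, the early-round pool 317/699 = 45.4% → the early-round pool
Arts: the out-of-state pool 26/110 = 23.6%, the early-round pool 1014/3216 = 31.5% → the early-round pool
Business: the out-of-state pool 1462/2642 = 55.3%, the early-round pool 48/75 = 64.0% → the early-round pool
Overall: the out-of-state pool 1882/3863 = 48.7%, the early-round pool 1379/3990 = 34.6% → the out-of-state pool
The early-round pool wins each department group but the out-of-state pool wins overall — the comparison reverses. The early-round pool's applicants skew toward Arts, which has a lower base rate.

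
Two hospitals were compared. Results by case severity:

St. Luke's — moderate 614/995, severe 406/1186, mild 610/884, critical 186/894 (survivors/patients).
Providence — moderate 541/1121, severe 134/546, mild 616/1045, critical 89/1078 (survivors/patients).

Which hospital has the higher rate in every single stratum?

St. Luke's

Moderate: St. Luke's 614/995 = 61.7%, Providence 541/1121 = 48.3% → St. Luke's
Severe: St. Luke's 406/1186 = 34.2%, Providence 134/546 = 24.5% → St. Luke's
Mild: St. Luke's 610/884 = 69.0%, Providence 616/1045 = 58.9% → St. Luke's
Critical: St. Luke's 186/894 = 20.8%, Providence 89/1078 = 8.3% → St. Luke's
St. Luke's has the higher rate in all 4 groups.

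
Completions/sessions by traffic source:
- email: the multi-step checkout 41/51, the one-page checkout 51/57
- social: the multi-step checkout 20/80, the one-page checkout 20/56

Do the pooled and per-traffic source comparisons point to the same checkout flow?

Email: the multi-step checkout 41/51 = 80.4%, the one-page checkout 51/57 = 89.5% → the one-page checkout
Social: the multi-step checkout 20/80 = 25.0%, the one-page checkout 20/56 = 35.7% → the one-page checkout
Overall: the multi-step checkout 61/131 = 46.6%, the one-page checkout 71/113 = 62.8% → the one-page checkout
The one-page checkout wins overall and in every traffic group — no reversal.

Yes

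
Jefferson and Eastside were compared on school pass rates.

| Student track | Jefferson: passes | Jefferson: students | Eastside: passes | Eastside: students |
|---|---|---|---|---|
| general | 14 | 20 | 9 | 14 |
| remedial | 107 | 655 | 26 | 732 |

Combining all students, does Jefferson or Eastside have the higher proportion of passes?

General: Jefferson 14/20 = 70.0%, Eastside 9/14 = 64.3% → Jefferson
Remedial: Jefferson 107/655 = 16.3%, Eastside 26/732 = 3.6% → Jefferson
Overall: Jefferson 121/675 = 17.9%, Eastside 35/746 = 4.7% → Jefferson

Jefferson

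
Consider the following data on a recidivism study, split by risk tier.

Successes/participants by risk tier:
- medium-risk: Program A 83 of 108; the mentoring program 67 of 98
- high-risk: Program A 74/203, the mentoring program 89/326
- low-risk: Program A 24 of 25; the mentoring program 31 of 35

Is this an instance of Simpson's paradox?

No

Medium-risk: Program A 83/108 = 76.9%, the mentoring program 67/98 = 68.4% → Program A
High-risk: Program A 74/203 = 36.5%, the mentoring program 89/326 = 27.3% → Program A
Low-risk: Program A 24/25 = 96.0%, the mentoring program 31/35 = 88.6% → Program A
Overall: Program A 181/336 = 53.9%, the mentoring program 187/459 = 40.7% → Program A
Program A wins overall and in every risk group — no reversal.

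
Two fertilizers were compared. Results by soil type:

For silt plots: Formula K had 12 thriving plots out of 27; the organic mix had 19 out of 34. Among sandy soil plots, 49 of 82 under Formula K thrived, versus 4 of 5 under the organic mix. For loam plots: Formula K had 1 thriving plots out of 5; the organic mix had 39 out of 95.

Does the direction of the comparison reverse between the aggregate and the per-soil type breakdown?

Silt: Formula K 12/27 = 44.4%, the organic mix 19/34 = 55.9% → the organic mix
Sandy soil: Formula K 49/82 = 59.8%, the organic mix 4/5 = 80.0% → the organic mix
Loam: Formula K 1/5 = 20.0%, the organic mix 39/95 = 41.1% → the organic mix
Overall: Formula K 62/114 = 54.4%, the organic mix 62/134 = 46.3% → Formula K
The organic mix wins each soil group but Formula K wins overall — the comparison reverses. The organic mix's plots skew toward loam, which has a lower base rate.

Yes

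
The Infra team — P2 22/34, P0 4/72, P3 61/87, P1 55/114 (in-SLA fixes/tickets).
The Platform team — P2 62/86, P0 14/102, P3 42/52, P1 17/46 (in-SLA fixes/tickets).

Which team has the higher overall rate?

the Platform team

P2: the Infra team 22/34 = 64.7%, the Platform team 62/86 = 72.1% → the Platform team
P0: the Infra team 4/72 = 5.6%, the Platform team 14/102 = 13.7% → the Platform team
P3: the Infra team 61/87 = 70.1%, the Platform team 42/52 = 80.8% → the Platform team
P1: the Infra team 55/114 = 48.2%, the Platform team 17/46 = 37.0% → the Infra team
Overall: the Infra team 142/307 = 46.3%, the Platform team 135/286 = 47.2% → the Platform team
(Neither sweeps every ticket group, but the Platform team has the higher pooled rate.)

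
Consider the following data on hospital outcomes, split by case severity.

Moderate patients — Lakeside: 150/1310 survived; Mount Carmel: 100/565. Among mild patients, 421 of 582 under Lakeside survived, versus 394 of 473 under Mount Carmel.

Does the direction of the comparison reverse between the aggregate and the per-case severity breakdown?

No

Moderate: Lakeside 150/1310 = 11.5%, Mount Carmel 100/565 = 17.7% → Mount Carmel
Mild: Lakeside 421/582 = 72.3%, Mount Carmel 394/473 = 83.3% → Mount Carmel
Overall: Lakeside 571/1892 = 30.2%, Mount Carmel 494/1038 = 47.6% → Mount Carmel
Mount Carmel wins overall and in every case group — no reversal.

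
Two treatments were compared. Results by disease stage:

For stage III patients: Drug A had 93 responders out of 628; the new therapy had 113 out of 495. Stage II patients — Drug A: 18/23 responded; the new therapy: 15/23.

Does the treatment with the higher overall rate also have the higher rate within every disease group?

Stage III: Drug A 93/628 = 14.8%, the new therapy 113/495 = 22.8% → the new therapy
Stage II: Drug A 18/23 = 78.3%, the new therapy 15/23 = 65.2% → Drug A
Overall: Drug A 111/651 = 17.1%, the new therapy 128/518 = 24.7% → the new therapy
Neither sweeps: Drug A wins 1 of 2 groups, the new therapy wins 1. The new therapy wins overall but not every group — no Simpson reversal.

No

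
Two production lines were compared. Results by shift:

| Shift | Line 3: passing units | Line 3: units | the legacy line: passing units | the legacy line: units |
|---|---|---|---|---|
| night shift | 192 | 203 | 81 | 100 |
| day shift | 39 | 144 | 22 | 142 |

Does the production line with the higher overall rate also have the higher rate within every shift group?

Night shift: Line 3 192/203 = 94.6%, the legacy line 81/100 = 81.0% → Line 3
Day shift: Line 3 39/144 = 27.1%, the legacy line 22/142 = 15.5% → Line 3
Overall: Line 3 231/347 = 66.6%, the legacy line 103/242 = 42.6% → Line 3
Line 3 wins overall and in every shift group — no reversal.

Yes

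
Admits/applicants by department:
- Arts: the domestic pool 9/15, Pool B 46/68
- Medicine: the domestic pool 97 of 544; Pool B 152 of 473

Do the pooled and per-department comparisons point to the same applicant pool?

Yes

Arts: the domestic pool 9/15 = 60.0%, Pool B 46/68 = 67.6% → Pool B
Medicine: the domestic pool 97/544 = 17.8%, Pool B 152/473 = 32.1% → Pool B
Overall: the domestic pool 106/559 = 19.0%, Pool B 198/541 = 36.6% → Pool B
Pool B wins overall and in every department group — no reversal.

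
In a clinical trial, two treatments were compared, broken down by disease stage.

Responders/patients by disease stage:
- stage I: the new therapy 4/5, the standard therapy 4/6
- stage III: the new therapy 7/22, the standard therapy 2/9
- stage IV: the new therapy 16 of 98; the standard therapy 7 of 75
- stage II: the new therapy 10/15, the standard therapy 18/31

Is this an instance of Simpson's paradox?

Stage I: the new therapy 4/5 = 80.0%, the standard therapy 4/6 = 66.7% → the new therapy
Stage III: the new therapy 7/22 = 31.8%, the standard therapy 2/9 = 22.2% → the new therapy
Stage IV: the new therapy 16/98 = 16.3%, the standard therapy 7/75 = 9.3% → the new therapy
Stage II: the new therapy 10/15 = 66.7%, the standard therapy 18/31 = 58.1% → the new therapy
Overall: the new therapy 37/140 = 26.4%, the standard therapy 31/121 = 25.6% → the new therapy
The new therapy wins overall and in every disease group — no reversal.

No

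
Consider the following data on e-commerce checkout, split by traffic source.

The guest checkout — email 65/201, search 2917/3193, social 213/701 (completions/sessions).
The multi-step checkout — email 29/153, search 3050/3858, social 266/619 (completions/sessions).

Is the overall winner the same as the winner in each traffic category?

No

Email: the guest checkout 65/201 = 32.3%, the multi-step checkout 29/153 = 19.0% → the guest checkout
Search: the guest checkout 2917/3193 = 91.4%, the multi-step checkout 3050/3858 = 79.1% → the guest checkout
Social: the guest checkout 213/701 = 30.4%, the multi-step checkout 266/619 = 43.0% → the multi-step checkout
Overall: the guest checkout 3195/4095 = 78.0%, the multi-step checkout 3345/4630 = 72.2% → the guest checkout
Neither sweeps: the guest checkout wins 2 of 3 groups, the multi-step checkout wins 1. The guest checkout wins overall but not every group — no Simpson reversal.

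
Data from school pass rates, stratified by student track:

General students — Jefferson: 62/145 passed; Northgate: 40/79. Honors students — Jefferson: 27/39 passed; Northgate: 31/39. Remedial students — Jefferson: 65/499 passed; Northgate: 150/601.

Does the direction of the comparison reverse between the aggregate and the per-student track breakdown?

General: Jefferson 62/145 = 42.8%, Northgate 40/79 = 50.6% → Northgate
Honors: Jefferson 27/39 = 69.2%, Northgate 31/39 = 79.5% → Northgate
Remedial: Jefferson 65/499 = 13.0%, Northgate 150/601 = 25.0% → Northgate
Overall: Jefferson 154/683 = 22.5%, Northgate 221/719 = 30.7% → Northgate
Northgate wins overall and in every student group — no reversal.

No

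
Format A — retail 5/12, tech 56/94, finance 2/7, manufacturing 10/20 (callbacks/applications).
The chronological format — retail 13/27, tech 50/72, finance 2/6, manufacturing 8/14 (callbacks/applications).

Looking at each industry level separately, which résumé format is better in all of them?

Retail: Format A 5/12 = 41.7%, the chronological format 13/27 = 48.1% → the chronological format
Tech: Format A 56/94 = 59.6%, the chronological format 50/72 = 69.4% → the chronological format
Finance: Format A 2/7 = 28.6%, the chronological format 2/6 = 33.3% → the chronological format
Manufacturing: Format A 10/20 = 50.0%, the chronological format 8/14 = 57.1% → the chronological format
The chronological format has the higher rate in all 4 groups.

the chronological format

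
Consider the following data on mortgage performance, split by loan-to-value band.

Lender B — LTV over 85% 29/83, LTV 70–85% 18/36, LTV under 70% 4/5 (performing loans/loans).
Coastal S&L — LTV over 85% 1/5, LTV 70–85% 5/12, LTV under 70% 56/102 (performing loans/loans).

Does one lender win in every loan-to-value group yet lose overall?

Yes

LTV over 85%: Lender B 29/83 = 34.9%, Coastal S&L 1/5 = 20.0% → Lender B
LTV 70–85%: Lender B 18/36 = 50.0%, Coastal S&L 5/12 = 41.7% → Lender B
LTV under 70%: Lender B 4/5 = 80.0%, Coastal S&L 56/102 = 54.9% → Lender B
Overall: Lender B 51/124 = 41.1%, Coastal S&L 62/119 = 52.1% → Coastal S&L
Lender B wins each loan-to-value group but Coastal S&L wins overall — the comparison reverses. Lender B's loans skew toward LTV over 85%, which has a lower base rate.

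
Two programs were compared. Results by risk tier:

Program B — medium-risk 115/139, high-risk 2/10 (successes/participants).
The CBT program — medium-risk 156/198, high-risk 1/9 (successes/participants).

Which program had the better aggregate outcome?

Medium-risk: Program B 115/139 = 82.7%, the CBT program 156/198 = 78.8% → Program B
High-risk: Program B 2/10 = 20.0%, the CBT program 1/9 = 11.1% → Program B
Overall: Program B 117/149 = 78.5%, the CBT program 157/207 = 75.8% → Program B

Program B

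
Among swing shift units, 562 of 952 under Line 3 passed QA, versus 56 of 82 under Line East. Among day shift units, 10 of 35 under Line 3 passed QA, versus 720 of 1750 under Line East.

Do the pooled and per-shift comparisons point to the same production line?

No

Swing shift: Line 3 562/952 = 59.0%, Line East 56/82 = 68.3% → Line East
Day shift: Line 3 10/35 = 28.6%, Line East 720/1750 = 41.1% → Line East
Overall: Line 3 572/987 = 58.0%, Line East 776/1832 = 42.4% → Line 3
Line East wins each shift group but Line 3 wins overall — the comparison reverses. Line East's units skew toward day shift, which has a lower base rate.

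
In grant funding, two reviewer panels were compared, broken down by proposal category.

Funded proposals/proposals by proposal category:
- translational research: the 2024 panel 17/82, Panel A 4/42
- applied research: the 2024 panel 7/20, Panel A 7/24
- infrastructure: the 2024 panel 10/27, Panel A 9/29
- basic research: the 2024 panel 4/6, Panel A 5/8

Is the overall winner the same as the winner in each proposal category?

Translational research: the 2024 panel 17/82 = 20.7%, Panel A 4/42 = 9.5% → the 2024 panel
Applied research: the 2024 panel 7/20 = 35.0%, Panel A 7/24 = 29.2% → the 2024 panel
Infrastructure: the 2024 panel 10/27 = 37.0%, Panel A 9/29 = 31.0% → the 2024 panel
Basic research: the 2024 panel 4/6 = 66.7%, Panel A 5/8 = 62.5% → the 2024 panel
Overall: the 2024 panel 38/135 = 28.1%, Panel A 25/103 = 24.3% → the 2024 panel
The 2024 panel wins overall and in every proposal group — no reversal.

Yes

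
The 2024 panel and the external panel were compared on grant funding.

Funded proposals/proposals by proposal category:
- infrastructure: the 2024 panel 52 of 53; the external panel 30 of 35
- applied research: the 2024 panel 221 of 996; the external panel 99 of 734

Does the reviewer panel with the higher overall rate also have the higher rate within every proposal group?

Infrastructure: the 2024 panel 52/53 = 98.1%, the external panel 30/35 = 85.7% → the 2024 panel
Applied research: the 2024 panel 221/996 = 22.2%, the external panel 99/734 = 13.5% → the 2024 panel
Overall: the 2024 panel 273/1049 = 26.0%, the external panel 129/769 = 16.8% → the 2024 panel
The 2024 panel wins overall and in every proposal group — no reversal.

Yes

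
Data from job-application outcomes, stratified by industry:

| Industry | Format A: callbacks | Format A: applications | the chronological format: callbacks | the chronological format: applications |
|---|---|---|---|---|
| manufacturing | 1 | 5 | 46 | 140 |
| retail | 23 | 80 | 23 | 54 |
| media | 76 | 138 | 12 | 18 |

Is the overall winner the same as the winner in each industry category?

Manufacturing: Format A 1/5 = 20.0%, the chronological format 46/140 = 32.9% → the chronological format
Retail: Format A 23/80 = 28.8%, the chronological format 23/54 = 42.6% → the chronological format
Media: Format A 76/138 = 55.1%, the chronological format 12/18 = 66.7% → the chronological format
Overall: Format A 100/223 = 44.8%, the chronological format 81/212 = 38.2% → Format A
The chronological format wins each industry group but Format A wins overall — the comparison reverses. The chronological format's applications skew toward manufacturing, which has a lower base rate.

No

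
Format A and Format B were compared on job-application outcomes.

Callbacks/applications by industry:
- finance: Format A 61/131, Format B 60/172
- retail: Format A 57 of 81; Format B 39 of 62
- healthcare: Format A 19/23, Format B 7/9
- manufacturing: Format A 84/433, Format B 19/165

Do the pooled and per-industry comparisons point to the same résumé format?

Finance: Format A 61/131 = 46.6%, Format B 60/172 = 34.9% → Format A
Retail: Format A 57/81 = 70.4%, Format B 39/62 = 62.9% → Format A
Healthcare: Format A 19/23 = 82.6%, Format B 7/9 = 77.8% → Format A
Manufacturing: Format A 84/433 = 19.4%, Format B 19/165 = 11.5% → Format A
Overall: Format A 221/668 = 33.1%, Format B 125/408 = 30.6% → Format A
Format A wins overall and in every industry group — no reversal.

Yes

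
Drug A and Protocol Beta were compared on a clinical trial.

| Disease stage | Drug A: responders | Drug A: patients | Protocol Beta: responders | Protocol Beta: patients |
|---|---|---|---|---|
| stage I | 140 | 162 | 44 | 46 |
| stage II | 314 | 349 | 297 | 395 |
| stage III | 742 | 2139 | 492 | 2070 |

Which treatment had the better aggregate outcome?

Drug A

Stage I: Drug A 140/162 = 86.4%, Protocol Beta 44/46 = 95.7% → Protocol Beta
Stage II: Drug A 314/349 = 90.0%, Protocol Beta 297/395 = 75.2% → Drug A
Stage III: Drug A 742/2139 = 34.7%, Protocol Beta 492/2070 = 23.8% → Drug A
Overall: Drug A 1196/2650 = 45.1%, Protocol Beta 833/2511 = 33.2% → Drug A
(Neither sweeps every disease group, but Drug A has the higher pooled rate.)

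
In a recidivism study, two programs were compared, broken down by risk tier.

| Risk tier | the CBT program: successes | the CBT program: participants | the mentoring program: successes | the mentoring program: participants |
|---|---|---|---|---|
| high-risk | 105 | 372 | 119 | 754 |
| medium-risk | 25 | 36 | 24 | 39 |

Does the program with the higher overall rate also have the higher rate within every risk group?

High-risk: the CBT program 105/372 = 28.2%, the mentoring program 119/754 = 15.8% → the CBT program
Medium-risk: the CBT program 25/36 = 69.4%, the mentoring program 24/39 = 61.5% → the CBT program
Overall: the CBT program 130/408 = 31.9%, the mentoring program 143/793 = 18.0% → the CBT program
The CBT program wins overall and in every risk group — no reversal.

Yes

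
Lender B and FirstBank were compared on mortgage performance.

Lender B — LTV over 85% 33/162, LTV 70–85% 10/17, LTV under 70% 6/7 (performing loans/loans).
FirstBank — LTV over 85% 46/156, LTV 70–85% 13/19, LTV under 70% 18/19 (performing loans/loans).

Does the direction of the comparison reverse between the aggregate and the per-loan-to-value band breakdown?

LTV over 85%: Lender B 33/162 = 20.4%, FirstBank 46/156 = 29.5% → FirstBank
LTV 70–85%: Lender B 10/17 = 58.8%, FirstBank 13/19 = 68.4% → FirstBank
LTV under 70%: Lender B 6/7 = 85.7%, FirstBank 18/19 = 94.7% → FirstBank
Overall: Lender B 49/186 = 26.3%, FirstBank 77/194 = 39.7% → FirstBank
FirstBank wins overall and in every loan-to-value group — no reversal.

No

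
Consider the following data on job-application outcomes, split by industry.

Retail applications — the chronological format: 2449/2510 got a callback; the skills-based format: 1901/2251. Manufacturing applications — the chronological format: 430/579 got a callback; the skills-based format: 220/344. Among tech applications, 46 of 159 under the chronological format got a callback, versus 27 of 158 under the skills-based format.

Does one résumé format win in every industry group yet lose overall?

Retail: the chronological format 2449/2510 = 97.6%, the skills-based format 1901/2251 = 84.5% → the chronological format
Manufacturing: the chronological format 430/579 = 74.3%, the skills-based format 220/344 = 64.0% → the chronological format
Tech: the chronological format 46/159 = 28.9%, the skills-based format 27/158 = 17.1% → the chronological format
Overall: the chronological format 2925/3248 = 90.1%, the skills-based format 2148/2753 = 78.0% → the chronological format
The chronological format wins overall and in every industry group — no reversal.

No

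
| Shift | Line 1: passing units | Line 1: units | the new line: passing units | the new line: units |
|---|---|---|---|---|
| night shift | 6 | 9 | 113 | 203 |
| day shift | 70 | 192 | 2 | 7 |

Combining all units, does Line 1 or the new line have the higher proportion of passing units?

Night shift: Line 1 6/9 = 66.7%, the new line 113/203 = 55.7% → Line 1
Day shift: Line 1 70/192 = 36.5%, the new line 2/7 = 28.6% → Line 1
Overall: Line 1 76/201 = 37.8%, the new line 115/210 = 54.8% → the new line
(Line 1 wins every shift group but the new line wins overall — Line 1's units skew toward the low-rate day shift group.)

the new line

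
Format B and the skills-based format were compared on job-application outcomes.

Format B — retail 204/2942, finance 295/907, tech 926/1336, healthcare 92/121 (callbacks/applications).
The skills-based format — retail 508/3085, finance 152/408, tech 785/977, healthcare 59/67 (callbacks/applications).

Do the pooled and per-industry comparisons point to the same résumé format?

Yes

Retail: Format B 204/2942 = 6.9%, the skills-based format 508/3085 = 16.5% → the skills-based format
Finance: Format B 295/907 = 32.5%, the skills-based format 152/408 = 37.3% → the skills-based format
Tech: Format B 926/1336 = 69.3%, the skills-based format 785/977 = 80.3% → the skills-based format
Healthcare: Format B 92/121 = 76.0%, the skills-based format 59/67 = 88.1% → the skills-based format
Overall: Format B 1517/5306 = 28.6%, the skills-based format 1504/4537 = 33.1% → the skills-based format
The skills-based format wins overall and in every industry group — no reversal.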